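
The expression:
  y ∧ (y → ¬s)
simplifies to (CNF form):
y ∧ ¬s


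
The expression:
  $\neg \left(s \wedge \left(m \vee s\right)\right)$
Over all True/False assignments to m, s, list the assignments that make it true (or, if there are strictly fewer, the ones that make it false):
is true only for:
  m=False, s=False;
  m=True, s=False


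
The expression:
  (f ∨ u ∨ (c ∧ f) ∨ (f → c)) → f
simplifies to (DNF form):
f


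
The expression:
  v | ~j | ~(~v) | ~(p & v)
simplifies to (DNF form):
True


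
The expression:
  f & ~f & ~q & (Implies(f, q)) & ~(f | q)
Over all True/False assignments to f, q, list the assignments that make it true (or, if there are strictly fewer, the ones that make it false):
is never true.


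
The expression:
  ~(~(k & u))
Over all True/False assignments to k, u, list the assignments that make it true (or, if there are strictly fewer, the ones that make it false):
is true only for:
  k=True, u=True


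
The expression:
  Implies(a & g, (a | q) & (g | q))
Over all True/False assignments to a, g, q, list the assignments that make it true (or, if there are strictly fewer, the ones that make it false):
is always true.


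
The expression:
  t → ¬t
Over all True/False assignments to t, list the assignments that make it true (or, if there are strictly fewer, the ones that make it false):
is true only for:
  t=False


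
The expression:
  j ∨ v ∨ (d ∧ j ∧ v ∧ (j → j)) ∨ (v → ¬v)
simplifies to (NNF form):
True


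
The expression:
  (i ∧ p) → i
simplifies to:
True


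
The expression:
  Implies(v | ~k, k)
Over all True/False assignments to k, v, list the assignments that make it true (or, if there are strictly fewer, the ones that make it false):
is true only for:
  k=True, v=False;
  k=True, v=True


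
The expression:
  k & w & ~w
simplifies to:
False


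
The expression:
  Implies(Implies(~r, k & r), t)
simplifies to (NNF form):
t | ~r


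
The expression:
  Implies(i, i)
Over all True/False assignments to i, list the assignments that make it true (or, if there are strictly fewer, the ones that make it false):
is always true.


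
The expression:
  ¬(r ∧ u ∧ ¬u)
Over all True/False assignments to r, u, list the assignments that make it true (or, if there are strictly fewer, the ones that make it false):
is always true.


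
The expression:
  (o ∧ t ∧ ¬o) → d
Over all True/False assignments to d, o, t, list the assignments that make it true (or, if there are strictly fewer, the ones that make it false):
is always true.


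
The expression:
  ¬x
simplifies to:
¬x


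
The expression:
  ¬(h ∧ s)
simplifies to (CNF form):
¬h ∨ ¬s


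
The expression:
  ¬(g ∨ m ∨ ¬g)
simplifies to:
False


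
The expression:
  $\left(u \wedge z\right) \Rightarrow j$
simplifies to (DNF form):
$j \vee \neg u \vee \neg z$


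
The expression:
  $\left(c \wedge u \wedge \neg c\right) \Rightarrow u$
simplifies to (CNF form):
$\text{True}$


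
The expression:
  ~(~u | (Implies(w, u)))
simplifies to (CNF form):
False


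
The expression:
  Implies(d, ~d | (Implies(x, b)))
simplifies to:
b | ~d | ~x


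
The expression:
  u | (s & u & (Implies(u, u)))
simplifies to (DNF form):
u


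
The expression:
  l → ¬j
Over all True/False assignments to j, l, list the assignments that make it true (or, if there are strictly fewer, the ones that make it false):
is false only for:
  j=True, l=True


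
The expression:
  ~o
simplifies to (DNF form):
~o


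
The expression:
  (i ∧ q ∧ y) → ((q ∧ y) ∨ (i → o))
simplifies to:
True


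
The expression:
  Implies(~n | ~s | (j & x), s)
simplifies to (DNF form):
s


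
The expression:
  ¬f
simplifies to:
¬f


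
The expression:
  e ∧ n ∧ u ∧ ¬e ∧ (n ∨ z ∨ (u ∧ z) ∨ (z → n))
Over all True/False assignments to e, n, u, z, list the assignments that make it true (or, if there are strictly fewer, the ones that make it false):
is never true.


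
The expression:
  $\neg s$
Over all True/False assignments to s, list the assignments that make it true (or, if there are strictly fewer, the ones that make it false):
is true only for:
  s=False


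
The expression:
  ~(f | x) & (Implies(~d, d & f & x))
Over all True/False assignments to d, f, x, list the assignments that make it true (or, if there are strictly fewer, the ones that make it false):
is true only for:
  d=True, f=False, x=False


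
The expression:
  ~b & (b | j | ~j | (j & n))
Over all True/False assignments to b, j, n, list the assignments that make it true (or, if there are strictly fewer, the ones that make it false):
is true only for:
  b=False, j=False, n=False;
  b=False, j=False, n=True;
  b=False, j=True, n=False;
  b=False, j=True, n=True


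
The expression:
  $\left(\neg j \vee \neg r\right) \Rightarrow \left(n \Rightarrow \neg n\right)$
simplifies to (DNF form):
$\left(j \wedge r\right) \vee \neg n$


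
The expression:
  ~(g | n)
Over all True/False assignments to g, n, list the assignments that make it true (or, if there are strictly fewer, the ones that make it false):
is true only for:
  g=False, n=False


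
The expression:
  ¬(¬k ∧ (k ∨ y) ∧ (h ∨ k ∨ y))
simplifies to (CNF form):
k ∨ ¬y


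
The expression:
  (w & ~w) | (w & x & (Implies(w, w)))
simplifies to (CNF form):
w & x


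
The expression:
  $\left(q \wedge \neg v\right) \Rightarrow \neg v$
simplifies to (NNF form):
$\text{True}$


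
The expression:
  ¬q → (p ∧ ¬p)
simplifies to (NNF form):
q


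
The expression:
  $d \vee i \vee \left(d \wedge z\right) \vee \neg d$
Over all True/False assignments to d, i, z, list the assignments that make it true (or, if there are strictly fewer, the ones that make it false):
is always true.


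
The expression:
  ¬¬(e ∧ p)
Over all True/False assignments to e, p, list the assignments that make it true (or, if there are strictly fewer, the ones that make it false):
is true only for:
  e=True, p=True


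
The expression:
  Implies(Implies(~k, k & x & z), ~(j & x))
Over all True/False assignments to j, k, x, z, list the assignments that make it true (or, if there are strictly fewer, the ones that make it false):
is false only for:
  j=True, k=True, x=True, z=False;
  j=True, k=True, x=True, z=True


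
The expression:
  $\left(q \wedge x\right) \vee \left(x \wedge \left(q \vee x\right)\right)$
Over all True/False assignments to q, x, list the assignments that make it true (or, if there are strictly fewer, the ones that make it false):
is true only for:
  q=False, x=True;
  q=True, x=True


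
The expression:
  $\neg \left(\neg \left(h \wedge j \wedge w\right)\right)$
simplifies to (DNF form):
$h \wedge j \wedge w$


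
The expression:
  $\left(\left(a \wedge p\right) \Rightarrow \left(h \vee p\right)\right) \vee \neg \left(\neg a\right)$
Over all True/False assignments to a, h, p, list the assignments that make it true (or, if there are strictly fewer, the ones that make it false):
is always true.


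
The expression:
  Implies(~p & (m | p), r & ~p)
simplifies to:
p | r | ~m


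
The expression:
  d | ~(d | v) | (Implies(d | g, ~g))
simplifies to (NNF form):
d | ~g | ~v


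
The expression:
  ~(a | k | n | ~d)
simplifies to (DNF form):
d & ~a & ~k & ~n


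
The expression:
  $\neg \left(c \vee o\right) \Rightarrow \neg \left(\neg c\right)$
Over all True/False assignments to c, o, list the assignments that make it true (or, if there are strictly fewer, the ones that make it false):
is false only for:
  c=False, o=False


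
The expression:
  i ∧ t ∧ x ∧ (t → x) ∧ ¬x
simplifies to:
False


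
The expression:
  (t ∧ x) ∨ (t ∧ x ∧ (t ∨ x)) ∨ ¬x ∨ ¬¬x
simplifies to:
True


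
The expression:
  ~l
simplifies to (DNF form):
~l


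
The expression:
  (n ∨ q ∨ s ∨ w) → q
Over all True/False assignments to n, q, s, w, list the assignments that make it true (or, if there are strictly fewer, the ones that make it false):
is false only for:
  n=False, q=False, s=False, w=True;
  n=False, q=False, s=True, w=False;
  n=False, q=False, s=True, w=True;
  n=True, q=False, s=False, w=False;
  n=True, q=False, s=False, w=True;
  n=True, q=False, s=True, w=False;
  n=True, q=False, s=True, w=True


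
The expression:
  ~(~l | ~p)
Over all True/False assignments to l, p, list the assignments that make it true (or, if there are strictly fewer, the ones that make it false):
is true only for:
  l=True, p=True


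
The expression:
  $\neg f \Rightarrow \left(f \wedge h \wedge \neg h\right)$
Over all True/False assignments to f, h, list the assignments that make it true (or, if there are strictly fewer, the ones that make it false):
is true only for:
  f=True, h=False;
  f=True, h=True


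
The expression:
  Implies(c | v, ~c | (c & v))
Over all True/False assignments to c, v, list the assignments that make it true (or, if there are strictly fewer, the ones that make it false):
is false only for:
  c=True, v=False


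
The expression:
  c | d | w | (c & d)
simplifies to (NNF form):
c | d | w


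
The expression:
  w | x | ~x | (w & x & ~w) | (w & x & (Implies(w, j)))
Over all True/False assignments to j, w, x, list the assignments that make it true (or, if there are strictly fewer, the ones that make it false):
is always true.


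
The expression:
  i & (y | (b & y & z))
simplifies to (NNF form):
i & y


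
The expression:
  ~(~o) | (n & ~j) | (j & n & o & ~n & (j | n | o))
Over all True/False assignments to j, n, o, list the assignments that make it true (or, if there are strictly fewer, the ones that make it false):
is false only for:
  j=False, n=False, o=False;
  j=True, n=False, o=False;
  j=True, n=True, o=False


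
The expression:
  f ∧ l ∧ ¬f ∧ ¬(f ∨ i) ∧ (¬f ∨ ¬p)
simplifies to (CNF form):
False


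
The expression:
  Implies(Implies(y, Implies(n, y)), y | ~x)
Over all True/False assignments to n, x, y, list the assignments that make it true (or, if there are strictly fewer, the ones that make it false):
is false only for:
  n=False, x=True, y=False;
  n=True, x=True, y=False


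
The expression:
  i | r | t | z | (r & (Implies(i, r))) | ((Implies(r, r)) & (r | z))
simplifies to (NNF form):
i | r | t | z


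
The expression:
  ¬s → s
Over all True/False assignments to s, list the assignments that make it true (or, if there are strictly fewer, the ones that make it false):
is true only for:
  s=True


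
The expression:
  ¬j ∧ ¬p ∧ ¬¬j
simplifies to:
False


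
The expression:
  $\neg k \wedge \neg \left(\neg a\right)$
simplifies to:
$a \wedge \neg k$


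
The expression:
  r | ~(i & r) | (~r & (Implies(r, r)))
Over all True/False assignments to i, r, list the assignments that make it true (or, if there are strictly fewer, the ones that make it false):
is always true.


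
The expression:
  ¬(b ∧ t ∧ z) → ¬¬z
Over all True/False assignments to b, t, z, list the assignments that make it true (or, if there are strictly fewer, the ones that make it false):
is true only for:
  b=False, t=False, z=True;
  b=False, t=True, z=True;
  b=True, t=False, z=True;
  b=True, t=True, z=True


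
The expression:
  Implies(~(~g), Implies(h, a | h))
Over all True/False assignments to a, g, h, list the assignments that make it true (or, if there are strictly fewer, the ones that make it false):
is always true.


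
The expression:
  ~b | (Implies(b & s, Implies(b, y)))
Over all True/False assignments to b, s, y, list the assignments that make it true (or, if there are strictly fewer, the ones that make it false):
is false only for:
  b=True, s=True, y=False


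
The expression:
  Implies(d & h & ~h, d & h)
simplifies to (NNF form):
True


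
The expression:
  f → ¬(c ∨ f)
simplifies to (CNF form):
¬f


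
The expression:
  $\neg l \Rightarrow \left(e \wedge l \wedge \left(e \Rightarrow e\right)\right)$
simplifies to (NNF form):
$l$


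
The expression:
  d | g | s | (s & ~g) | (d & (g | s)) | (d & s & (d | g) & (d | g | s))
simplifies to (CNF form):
d | g | s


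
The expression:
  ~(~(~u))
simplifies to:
~u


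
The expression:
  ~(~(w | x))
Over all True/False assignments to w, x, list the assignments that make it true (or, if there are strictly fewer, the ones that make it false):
is false only for:
  w=False, x=False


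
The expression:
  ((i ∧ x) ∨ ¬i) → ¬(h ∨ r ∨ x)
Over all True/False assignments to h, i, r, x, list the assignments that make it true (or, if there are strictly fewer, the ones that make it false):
is true only for:
  h=False, i=False, r=False, x=False;
  h=False, i=True, r=False, x=False;
  h=False, i=True, r=True, x=False;
  h=True, i=True, r=False, x=False;
  h=True, i=True, r=True, x=False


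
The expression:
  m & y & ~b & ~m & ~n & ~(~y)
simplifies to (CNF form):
False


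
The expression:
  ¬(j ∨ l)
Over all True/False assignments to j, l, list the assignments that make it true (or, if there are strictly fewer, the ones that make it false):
is true only for:
  j=False, l=False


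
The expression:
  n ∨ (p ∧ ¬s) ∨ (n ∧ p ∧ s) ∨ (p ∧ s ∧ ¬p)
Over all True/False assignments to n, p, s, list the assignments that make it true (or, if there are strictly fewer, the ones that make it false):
is false only for:
  n=False, p=False, s=False;
  n=False, p=False, s=True;
  n=False, p=True, s=True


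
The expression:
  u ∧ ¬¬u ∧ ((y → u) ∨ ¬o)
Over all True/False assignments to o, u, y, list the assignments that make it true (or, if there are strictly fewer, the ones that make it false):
is true only for:
  o=False, u=True, y=False;
  o=False, u=True, y=True;
  o=True, u=True, y=False;
  o=True, u=True, y=True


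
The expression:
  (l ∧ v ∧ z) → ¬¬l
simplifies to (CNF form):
True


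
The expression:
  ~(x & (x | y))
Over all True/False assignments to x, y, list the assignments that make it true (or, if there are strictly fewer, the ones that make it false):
is true only for:
  x=False, y=False;
  x=False, y=True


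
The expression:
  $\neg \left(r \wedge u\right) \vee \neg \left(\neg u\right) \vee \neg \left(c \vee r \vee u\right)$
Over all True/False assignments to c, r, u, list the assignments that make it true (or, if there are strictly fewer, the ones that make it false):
is always true.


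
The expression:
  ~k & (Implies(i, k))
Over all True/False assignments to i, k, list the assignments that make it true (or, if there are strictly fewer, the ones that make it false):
is true only for:
  i=False, k=False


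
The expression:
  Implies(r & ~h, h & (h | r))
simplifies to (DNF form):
h | ~r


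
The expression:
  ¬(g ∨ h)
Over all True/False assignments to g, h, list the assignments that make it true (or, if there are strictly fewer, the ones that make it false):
is true only for:
  g=False, h=False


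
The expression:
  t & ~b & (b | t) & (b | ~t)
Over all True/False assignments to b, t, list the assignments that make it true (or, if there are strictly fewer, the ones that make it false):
is never true.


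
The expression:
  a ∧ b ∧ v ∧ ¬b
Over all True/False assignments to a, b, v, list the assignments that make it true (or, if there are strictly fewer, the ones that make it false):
is never true.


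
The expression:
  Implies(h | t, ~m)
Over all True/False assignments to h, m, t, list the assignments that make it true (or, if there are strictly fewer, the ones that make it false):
is false only for:
  h=False, m=True, t=True;
  h=True, m=True, t=False;
  h=True, m=True, t=True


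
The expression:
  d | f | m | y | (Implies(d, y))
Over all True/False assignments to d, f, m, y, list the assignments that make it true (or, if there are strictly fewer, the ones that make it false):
is always true.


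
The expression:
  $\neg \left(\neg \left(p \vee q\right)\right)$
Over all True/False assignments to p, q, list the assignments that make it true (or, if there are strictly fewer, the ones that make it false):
is false only for:
  p=False, q=False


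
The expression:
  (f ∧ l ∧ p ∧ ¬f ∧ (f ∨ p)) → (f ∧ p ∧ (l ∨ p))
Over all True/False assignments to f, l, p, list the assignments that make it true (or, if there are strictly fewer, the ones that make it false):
is always true.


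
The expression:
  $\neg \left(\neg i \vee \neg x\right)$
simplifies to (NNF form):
$i \wedge x$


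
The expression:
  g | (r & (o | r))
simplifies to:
g | r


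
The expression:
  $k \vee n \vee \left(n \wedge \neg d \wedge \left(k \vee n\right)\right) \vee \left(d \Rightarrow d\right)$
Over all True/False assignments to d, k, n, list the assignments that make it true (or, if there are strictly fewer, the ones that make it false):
is always true.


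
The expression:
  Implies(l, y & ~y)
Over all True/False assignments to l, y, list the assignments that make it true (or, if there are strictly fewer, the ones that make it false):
is true only for:
  l=False, y=False;
  l=False, y=True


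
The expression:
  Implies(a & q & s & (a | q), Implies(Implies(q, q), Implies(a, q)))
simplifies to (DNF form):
True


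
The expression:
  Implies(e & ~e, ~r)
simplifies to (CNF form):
True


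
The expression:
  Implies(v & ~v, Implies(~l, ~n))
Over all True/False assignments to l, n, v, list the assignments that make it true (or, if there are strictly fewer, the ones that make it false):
is always true.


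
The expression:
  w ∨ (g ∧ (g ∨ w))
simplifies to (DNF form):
g ∨ w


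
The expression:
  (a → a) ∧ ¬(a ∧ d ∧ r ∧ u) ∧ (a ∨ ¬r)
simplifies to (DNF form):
(a ∧ ¬d) ∨ (a ∧ ¬u) ∨ ¬r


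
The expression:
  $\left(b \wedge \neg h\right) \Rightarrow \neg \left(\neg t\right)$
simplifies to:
$h \vee t \vee \neg b$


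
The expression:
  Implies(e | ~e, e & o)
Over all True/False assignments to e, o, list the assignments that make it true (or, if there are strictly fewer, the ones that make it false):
is true only for:
  e=True, o=True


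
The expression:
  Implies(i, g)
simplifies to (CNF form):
g | ~i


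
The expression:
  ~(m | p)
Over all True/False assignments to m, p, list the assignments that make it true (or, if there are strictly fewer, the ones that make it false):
is true only for:
  m=False, p=False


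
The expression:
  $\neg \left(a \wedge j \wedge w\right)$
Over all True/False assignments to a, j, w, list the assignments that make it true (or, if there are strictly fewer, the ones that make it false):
is false only for:
  a=True, j=True, w=True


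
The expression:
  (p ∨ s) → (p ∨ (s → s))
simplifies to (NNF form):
True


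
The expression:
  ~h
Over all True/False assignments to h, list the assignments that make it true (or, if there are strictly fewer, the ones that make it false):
is true only for:
  h=False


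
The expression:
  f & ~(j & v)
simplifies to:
f & (~j | ~v)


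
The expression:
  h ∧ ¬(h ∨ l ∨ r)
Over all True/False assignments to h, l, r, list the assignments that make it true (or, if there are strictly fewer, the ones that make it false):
is never true.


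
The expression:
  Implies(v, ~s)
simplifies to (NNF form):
~s | ~v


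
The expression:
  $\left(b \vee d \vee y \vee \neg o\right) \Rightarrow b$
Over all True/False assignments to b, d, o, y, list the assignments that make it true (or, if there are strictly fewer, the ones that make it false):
is false only for:
  b=False, d=False, o=False, y=False;
  b=False, d=False, o=False, y=True;
  b=False, d=False, o=True, y=True;
  b=False, d=True, o=False, y=False;
  b=False, d=True, o=False, y=True;
  b=False, d=True, o=True, y=False;
  b=False, d=True, o=True, y=True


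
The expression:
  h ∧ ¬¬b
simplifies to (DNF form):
b ∧ h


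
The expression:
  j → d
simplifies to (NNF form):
d ∨ ¬j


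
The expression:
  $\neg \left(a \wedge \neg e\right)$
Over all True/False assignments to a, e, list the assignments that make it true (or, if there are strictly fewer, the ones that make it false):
is false only for:
  a=True, e=False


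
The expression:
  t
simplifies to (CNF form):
t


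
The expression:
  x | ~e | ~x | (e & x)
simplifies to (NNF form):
True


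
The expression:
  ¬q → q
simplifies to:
q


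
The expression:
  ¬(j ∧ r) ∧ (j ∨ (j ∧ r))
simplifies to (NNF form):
j ∧ ¬r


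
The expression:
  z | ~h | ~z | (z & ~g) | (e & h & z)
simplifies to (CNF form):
True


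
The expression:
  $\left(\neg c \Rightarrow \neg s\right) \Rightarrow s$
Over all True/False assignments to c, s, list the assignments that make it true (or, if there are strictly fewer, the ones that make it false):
is true only for:
  c=False, s=True;
  c=True, s=True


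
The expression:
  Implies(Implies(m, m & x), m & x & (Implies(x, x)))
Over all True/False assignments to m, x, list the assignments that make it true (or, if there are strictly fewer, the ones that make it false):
is true only for:
  m=True, x=False;
  m=True, x=True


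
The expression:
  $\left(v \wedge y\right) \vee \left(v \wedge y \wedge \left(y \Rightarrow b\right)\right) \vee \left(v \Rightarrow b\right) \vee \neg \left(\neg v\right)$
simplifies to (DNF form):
$\text{True}$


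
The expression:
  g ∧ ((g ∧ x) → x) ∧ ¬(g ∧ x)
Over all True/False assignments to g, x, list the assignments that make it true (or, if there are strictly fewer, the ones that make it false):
is true only for:
  g=True, x=False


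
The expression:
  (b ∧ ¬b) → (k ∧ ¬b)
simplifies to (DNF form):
True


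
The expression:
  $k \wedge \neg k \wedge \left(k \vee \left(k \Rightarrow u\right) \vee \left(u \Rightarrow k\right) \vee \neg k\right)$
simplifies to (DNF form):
$\text{False}$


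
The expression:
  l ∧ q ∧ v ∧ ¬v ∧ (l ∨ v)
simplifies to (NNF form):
False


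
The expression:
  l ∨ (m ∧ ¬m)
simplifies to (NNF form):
l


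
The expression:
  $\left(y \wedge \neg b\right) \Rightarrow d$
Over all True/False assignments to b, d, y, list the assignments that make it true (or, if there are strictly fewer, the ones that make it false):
is false only for:
  b=False, d=False, y=True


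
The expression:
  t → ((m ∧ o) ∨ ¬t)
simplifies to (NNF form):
(m ∧ o) ∨ ¬t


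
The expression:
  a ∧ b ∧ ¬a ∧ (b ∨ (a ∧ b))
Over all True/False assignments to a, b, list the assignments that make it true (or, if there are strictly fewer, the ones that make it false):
is never true.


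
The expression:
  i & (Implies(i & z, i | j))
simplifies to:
i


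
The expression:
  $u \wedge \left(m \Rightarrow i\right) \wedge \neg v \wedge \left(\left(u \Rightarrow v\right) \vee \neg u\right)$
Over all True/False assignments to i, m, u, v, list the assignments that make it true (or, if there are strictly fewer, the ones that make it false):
is never true.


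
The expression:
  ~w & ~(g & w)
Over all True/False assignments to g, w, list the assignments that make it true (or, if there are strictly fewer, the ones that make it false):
is true only for:
  g=False, w=False;
  g=True, w=False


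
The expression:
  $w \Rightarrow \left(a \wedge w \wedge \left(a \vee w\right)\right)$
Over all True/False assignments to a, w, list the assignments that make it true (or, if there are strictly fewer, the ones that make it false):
is false only for:
  a=False, w=True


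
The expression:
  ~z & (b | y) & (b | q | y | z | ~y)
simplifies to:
~z & (b | y)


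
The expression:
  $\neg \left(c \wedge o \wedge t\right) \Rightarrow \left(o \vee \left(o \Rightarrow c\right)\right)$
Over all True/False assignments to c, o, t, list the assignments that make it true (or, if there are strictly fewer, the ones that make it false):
is always true.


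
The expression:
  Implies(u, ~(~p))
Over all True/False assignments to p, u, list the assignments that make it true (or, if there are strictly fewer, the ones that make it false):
is false only for:
  p=False, u=True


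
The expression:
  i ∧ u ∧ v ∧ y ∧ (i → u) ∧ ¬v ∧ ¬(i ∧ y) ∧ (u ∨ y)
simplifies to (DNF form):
False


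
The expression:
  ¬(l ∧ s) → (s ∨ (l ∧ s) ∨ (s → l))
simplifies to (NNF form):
True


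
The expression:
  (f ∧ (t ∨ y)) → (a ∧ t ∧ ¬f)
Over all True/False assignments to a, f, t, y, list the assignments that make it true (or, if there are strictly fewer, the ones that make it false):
is false only for:
  a=False, f=True, t=False, y=True;
  a=False, f=True, t=True, y=False;
  a=False, f=True, t=True, y=True;
  a=True, f=True, t=False, y=True;
  a=True, f=True, t=True, y=False;
  a=True, f=True, t=True, y=True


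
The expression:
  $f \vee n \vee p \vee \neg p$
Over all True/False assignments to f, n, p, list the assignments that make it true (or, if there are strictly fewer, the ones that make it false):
is always true.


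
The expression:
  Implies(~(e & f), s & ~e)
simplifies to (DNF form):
(e & f) | (s & ~e)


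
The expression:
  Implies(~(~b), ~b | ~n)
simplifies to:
~b | ~n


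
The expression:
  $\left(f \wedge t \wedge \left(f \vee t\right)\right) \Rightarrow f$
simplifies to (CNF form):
$\text{True}$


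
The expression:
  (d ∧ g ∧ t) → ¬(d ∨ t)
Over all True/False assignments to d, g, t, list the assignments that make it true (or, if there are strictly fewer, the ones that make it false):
is false only for:
  d=True, g=True, t=True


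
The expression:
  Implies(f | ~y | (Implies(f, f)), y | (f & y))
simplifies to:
y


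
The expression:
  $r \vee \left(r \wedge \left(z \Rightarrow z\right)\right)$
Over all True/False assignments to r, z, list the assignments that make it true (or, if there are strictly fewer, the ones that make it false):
is true only for:
  r=True, z=False;
  r=True, z=True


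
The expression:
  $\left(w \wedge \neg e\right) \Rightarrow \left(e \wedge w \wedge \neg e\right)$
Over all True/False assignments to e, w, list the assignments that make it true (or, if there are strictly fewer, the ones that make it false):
is false only for:
  e=False, w=True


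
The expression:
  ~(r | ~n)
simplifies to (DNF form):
n & ~r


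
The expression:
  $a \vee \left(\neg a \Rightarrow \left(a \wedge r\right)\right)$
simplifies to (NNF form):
$a$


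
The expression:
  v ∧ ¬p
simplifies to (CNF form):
v ∧ ¬p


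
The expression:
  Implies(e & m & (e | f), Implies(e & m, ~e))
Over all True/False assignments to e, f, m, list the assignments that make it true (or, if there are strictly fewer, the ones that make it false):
is false only for:
  e=True, f=False, m=True;
  e=True, f=True, m=True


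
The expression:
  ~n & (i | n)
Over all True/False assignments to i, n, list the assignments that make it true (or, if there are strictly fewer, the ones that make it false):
is true only for:
  i=True, n=False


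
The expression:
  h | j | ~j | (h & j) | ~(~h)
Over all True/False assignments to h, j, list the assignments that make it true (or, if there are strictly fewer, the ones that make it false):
is always true.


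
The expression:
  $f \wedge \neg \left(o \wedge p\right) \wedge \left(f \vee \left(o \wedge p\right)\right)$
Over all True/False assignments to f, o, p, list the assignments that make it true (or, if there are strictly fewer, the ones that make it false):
is true only for:
  f=True, o=False, p=False;
  f=True, o=False, p=True;
  f=True, o=True, p=False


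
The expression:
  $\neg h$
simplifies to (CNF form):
$\neg h$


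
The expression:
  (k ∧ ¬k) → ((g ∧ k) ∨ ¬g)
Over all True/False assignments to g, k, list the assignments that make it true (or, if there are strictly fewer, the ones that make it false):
is always true.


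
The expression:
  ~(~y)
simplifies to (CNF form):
y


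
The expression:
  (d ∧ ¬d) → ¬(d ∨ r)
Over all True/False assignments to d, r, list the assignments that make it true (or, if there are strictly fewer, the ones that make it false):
is always true.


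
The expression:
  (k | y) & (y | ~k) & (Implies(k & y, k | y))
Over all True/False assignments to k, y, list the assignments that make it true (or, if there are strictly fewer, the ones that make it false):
is true only for:
  k=False, y=True;
  k=True, y=True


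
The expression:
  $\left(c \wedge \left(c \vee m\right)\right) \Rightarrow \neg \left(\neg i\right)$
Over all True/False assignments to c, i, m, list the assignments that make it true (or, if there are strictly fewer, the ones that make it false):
is false only for:
  c=True, i=False, m=False;
  c=True, i=False, m=True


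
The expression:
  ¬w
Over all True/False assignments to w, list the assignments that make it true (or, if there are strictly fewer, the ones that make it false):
is true only for:
  w=False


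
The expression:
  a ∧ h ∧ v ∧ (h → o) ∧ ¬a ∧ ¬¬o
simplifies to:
False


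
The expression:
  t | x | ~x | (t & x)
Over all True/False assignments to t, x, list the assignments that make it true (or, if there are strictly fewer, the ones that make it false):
is always true.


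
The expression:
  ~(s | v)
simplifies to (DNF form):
~s & ~v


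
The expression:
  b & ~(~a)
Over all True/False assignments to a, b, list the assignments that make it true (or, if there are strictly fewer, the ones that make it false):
is true only for:
  a=True, b=True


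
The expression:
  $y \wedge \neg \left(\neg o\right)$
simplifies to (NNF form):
$o \wedge y$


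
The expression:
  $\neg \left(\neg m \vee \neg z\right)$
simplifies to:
$m \wedge z$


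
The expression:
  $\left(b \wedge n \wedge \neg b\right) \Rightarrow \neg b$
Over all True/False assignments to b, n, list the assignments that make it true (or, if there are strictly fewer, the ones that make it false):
is always true.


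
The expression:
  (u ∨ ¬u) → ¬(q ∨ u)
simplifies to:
¬q ∧ ¬u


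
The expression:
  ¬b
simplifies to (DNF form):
¬b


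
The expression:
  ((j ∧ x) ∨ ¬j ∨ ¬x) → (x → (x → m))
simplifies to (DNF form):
m ∨ ¬x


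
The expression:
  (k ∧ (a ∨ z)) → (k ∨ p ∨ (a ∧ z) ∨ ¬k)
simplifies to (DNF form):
True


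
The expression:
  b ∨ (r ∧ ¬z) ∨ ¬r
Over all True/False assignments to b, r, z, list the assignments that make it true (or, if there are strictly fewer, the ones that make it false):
is false only for:
  b=False, r=True, z=True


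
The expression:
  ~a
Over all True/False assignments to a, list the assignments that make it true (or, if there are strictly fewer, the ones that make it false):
is true only for:
  a=False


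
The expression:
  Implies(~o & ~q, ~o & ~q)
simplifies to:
True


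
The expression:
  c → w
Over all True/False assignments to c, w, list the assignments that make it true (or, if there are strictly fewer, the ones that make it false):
is false only for:
  c=True, w=False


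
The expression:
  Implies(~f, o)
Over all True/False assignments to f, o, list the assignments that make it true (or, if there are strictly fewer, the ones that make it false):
is false only for:
  f=False, o=False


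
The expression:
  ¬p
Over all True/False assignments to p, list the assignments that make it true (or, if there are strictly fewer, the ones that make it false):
is true only for:
  p=False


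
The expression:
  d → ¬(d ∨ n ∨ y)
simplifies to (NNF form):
¬d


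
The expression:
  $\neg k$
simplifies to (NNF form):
$\neg k$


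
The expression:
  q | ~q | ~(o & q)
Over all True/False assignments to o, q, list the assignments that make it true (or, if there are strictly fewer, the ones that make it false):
is always true.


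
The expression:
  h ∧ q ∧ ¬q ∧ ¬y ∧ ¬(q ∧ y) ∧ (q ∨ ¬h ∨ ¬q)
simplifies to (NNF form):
False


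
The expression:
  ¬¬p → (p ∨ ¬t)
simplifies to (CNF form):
True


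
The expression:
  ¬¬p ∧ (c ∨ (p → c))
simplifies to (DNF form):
c ∧ p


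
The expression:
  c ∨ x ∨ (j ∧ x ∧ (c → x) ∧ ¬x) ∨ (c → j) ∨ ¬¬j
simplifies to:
True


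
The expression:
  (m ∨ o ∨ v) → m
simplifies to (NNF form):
m ∨ (¬o ∧ ¬v)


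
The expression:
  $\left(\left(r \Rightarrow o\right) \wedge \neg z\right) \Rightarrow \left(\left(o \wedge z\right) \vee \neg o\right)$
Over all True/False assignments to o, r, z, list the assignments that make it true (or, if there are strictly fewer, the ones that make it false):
is false only for:
  o=True, r=False, z=False;
  o=True, r=True, z=False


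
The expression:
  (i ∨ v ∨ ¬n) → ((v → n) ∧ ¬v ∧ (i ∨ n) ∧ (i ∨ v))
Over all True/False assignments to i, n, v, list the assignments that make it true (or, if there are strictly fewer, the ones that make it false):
is true only for:
  i=False, n=True, v=False;
  i=True, n=False, v=False;
  i=True, n=True, v=False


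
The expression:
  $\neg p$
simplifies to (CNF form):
$\neg p$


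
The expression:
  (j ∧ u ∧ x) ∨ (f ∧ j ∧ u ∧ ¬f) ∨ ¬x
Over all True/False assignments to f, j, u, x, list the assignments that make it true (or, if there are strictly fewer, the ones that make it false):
is false only for:
  f=False, j=False, u=False, x=True;
  f=False, j=False, u=True, x=True;
  f=False, j=True, u=False, x=True;
  f=True, j=False, u=False, x=True;
  f=True, j=False, u=True, x=True;
  f=True, j=True, u=False, x=True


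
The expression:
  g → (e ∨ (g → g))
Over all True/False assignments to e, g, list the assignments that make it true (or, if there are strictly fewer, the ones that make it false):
is always true.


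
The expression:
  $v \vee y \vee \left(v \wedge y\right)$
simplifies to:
$v \vee y$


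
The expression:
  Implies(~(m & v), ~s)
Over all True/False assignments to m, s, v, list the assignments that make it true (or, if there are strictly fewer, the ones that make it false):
is false only for:
  m=False, s=True, v=False;
  m=False, s=True, v=True;
  m=True, s=True, v=False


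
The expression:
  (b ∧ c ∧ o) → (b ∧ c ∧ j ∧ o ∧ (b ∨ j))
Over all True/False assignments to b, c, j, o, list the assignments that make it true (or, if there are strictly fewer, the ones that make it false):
is false only for:
  b=True, c=True, j=False, o=True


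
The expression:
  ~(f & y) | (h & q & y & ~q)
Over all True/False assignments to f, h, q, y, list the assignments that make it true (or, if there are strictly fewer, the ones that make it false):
is false only for:
  f=True, h=False, q=False, y=True;
  f=True, h=False, q=True, y=True;
  f=True, h=True, q=False, y=True;
  f=True, h=True, q=True, y=True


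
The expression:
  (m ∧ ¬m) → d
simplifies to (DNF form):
True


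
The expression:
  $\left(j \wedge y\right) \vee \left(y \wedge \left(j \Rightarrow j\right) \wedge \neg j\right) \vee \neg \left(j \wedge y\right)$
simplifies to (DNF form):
$\text{True}$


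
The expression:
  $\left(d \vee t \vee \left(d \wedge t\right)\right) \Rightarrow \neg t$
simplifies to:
$\neg t$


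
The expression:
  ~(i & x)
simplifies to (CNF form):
~i | ~x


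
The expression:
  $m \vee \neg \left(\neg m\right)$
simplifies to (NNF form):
$m$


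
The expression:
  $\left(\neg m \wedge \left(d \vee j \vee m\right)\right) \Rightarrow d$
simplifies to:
$d \vee m \vee \neg j$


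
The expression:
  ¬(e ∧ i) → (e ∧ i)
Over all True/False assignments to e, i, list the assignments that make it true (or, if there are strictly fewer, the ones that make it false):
is true only for:
  e=True, i=True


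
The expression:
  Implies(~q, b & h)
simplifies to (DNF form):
q | (b & h)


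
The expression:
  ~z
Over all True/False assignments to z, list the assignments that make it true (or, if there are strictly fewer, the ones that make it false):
is true only for:
  z=False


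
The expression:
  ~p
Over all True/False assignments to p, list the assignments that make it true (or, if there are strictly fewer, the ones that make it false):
is true only for:
  p=False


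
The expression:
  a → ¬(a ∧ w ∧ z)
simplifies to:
¬a ∨ ¬w ∨ ¬z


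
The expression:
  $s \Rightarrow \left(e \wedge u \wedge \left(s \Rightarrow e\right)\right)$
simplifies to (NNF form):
$\left(e \wedge u\right) \vee \neg s$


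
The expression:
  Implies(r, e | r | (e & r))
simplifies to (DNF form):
True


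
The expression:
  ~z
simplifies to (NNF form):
~z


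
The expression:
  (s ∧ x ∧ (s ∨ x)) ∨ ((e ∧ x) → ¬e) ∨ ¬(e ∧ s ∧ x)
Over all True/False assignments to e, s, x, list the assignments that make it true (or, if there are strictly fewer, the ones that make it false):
is always true.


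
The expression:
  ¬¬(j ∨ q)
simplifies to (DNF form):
j ∨ q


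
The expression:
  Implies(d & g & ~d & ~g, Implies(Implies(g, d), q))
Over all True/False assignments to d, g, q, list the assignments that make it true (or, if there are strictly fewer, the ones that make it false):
is always true.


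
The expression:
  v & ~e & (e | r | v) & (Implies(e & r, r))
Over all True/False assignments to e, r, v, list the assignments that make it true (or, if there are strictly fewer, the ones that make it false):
is true only for:
  e=False, r=False, v=True;
  e=False, r=True, v=True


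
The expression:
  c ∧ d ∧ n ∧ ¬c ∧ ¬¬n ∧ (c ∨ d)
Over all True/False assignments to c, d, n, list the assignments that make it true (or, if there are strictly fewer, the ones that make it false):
is never true.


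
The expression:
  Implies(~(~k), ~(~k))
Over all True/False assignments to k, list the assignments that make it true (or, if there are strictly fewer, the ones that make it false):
is always true.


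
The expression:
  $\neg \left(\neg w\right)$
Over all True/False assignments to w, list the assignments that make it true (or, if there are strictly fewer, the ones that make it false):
is true only for:
  w=True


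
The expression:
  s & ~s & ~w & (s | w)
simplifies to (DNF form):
False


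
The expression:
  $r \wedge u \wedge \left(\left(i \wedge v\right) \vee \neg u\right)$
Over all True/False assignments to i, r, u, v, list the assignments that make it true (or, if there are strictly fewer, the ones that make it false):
is true only for:
  i=True, r=True, u=True, v=True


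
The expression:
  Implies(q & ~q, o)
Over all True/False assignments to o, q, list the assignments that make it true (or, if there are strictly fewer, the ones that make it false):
is always true.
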